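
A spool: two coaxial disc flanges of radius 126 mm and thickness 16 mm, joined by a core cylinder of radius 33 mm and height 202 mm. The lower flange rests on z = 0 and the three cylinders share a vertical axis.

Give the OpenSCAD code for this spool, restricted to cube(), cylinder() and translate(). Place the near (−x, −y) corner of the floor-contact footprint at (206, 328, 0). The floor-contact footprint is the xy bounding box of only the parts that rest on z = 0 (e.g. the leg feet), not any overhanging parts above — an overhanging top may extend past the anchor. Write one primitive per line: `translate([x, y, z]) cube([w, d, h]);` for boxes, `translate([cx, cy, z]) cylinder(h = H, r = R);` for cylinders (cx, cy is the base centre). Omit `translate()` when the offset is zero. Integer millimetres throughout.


translate([332, 454, 0]) cylinder(h = 16, r = 126);
translate([332, 454, 16]) cylinder(h = 202, r = 33);
translate([332, 454, 218]) cylinder(h = 16, r = 126);


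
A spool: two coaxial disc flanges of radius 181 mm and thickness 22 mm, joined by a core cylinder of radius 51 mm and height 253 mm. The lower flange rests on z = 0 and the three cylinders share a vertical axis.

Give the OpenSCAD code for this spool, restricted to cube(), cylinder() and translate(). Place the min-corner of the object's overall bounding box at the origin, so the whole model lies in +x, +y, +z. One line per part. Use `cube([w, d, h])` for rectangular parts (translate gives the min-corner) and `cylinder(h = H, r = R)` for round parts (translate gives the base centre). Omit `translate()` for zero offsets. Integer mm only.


translate([181, 181, 0]) cylinder(h = 22, r = 181);
translate([181, 181, 22]) cylinder(h = 253, r = 51);
translate([181, 181, 275]) cylinder(h = 22, r = 181);


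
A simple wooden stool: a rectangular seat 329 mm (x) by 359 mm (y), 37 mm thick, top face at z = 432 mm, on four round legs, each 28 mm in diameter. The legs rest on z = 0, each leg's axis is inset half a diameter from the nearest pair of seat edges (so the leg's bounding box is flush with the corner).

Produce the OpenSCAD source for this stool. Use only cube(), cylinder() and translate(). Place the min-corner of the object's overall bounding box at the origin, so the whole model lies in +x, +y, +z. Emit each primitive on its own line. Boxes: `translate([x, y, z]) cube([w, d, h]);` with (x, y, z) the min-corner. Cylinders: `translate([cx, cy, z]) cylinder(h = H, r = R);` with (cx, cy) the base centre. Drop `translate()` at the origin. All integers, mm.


translate([0, 0, 395]) cube([329, 359, 37]);
translate([14, 14, 0]) cylinder(h = 395, r = 14);
translate([315, 14, 0]) cylinder(h = 395, r = 14);
translate([14, 345, 0]) cylinder(h = 395, r = 14);
translate([315, 345, 0]) cylinder(h = 395, r = 14);


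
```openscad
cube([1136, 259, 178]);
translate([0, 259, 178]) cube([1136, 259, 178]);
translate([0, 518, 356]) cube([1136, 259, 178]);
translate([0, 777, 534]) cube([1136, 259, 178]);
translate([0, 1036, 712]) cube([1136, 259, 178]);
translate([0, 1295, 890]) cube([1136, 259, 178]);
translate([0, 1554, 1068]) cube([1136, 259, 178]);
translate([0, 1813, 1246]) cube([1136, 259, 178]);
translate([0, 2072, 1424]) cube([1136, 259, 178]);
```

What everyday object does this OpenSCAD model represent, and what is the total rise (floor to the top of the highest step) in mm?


A staircase. The total rise is 1602 mm.

9 identical blocks, each offset up and back from the previous — a staircase. Each step is 178 mm tall and there are 9 of them, so the total rise is 9 × 178 = 1602 mm.


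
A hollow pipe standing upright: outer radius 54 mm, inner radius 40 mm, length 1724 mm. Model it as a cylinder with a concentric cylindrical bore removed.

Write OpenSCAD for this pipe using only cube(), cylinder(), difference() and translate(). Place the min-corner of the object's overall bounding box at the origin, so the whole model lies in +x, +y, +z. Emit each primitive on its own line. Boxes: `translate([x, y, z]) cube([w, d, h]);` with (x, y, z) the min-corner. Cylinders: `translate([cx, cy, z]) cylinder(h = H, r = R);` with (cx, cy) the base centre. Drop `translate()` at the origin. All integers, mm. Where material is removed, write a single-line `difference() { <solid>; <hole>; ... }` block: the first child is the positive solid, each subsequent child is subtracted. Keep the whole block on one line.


difference() { translate([54, 54, 0]) cylinder(h = 1724, r = 54); translate([54, 54, 0]) cylinder(h = 1724, r = 40); }


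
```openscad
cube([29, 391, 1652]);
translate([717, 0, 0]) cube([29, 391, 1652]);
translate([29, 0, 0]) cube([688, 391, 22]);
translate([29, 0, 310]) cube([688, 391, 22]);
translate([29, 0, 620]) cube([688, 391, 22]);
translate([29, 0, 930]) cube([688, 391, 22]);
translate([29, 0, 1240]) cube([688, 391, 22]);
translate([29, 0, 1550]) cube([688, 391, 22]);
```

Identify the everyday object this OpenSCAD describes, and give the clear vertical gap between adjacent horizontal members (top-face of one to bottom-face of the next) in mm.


A bookshelf. The clear shelf gap is 288 mm.

Two tall side panels with 6 horizontal boards between them — a bookshelf. The first two shelf undersides are at z = 0 and z = 310; with shelf thickness 22, the clear gap is 310 − 0 − 22 = 288 mm.


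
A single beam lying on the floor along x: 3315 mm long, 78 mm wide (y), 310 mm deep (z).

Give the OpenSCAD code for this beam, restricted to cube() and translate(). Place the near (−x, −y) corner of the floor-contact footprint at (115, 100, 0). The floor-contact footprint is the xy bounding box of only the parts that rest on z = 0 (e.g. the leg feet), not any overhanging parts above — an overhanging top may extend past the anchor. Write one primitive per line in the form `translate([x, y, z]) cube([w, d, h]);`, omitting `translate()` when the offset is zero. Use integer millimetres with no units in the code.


translate([115, 100, 0]) cube([3315, 78, 310]);


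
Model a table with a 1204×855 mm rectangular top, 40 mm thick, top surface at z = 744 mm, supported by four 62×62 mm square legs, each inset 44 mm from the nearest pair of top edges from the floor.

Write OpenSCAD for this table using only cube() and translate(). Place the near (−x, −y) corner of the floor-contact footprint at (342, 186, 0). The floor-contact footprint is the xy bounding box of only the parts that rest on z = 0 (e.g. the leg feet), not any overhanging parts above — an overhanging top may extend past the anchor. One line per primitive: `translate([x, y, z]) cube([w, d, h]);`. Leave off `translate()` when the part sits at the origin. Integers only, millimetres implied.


translate([298, 142, 704]) cube([1204, 855, 40]);
translate([342, 186, 0]) cube([62, 62, 704]);
translate([1396, 186, 0]) cube([62, 62, 704]);
translate([342, 891, 0]) cube([62, 62, 704]);
translate([1396, 891, 0]) cube([62, 62, 704]);


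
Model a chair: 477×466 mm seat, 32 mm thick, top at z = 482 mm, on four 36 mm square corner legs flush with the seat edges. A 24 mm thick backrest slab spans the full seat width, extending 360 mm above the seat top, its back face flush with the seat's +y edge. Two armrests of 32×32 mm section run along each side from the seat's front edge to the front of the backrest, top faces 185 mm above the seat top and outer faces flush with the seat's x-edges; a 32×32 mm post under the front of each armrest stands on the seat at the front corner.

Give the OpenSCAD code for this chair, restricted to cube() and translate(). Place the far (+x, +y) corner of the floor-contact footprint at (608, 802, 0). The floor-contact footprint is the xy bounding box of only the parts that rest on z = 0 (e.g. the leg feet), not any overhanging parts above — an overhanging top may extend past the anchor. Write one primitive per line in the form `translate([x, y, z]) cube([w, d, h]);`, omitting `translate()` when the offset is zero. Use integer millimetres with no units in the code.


translate([131, 336, 450]) cube([477, 466, 32]);
translate([131, 336, 0]) cube([36, 36, 450]);
translate([572, 336, 0]) cube([36, 36, 450]);
translate([131, 766, 0]) cube([36, 36, 450]);
translate([572, 766, 0]) cube([36, 36, 450]);
translate([131, 778, 482]) cube([477, 24, 360]);
translate([131, 336, 635]) cube([32, 442, 32]);
translate([576, 336, 635]) cube([32, 442, 32]);
translate([131, 336, 482]) cube([32, 32, 153]);
translate([576, 336, 482]) cube([32, 32, 153]);


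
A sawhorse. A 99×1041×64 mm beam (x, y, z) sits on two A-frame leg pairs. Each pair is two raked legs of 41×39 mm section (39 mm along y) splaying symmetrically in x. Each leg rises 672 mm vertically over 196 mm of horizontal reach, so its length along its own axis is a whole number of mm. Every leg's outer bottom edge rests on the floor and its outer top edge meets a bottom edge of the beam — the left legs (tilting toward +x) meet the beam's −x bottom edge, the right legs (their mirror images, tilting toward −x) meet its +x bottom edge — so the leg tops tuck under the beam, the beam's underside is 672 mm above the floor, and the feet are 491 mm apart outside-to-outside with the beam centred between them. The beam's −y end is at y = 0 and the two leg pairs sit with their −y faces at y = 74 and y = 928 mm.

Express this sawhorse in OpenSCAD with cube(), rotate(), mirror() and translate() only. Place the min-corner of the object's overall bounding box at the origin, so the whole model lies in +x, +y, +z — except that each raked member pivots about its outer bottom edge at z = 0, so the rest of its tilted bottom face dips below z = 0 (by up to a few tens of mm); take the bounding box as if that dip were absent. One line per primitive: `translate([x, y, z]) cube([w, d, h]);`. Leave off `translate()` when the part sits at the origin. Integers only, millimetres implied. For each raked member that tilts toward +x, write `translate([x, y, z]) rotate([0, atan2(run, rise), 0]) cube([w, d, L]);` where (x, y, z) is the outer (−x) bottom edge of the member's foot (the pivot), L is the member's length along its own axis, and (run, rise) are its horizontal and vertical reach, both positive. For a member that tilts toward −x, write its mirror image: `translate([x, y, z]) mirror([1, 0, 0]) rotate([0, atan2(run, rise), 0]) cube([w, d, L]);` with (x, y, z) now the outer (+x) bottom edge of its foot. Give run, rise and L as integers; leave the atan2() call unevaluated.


translate([196, 0, 672]) cube([99, 1041, 64]);
translate([0, 74, 0]) rotate([0, atan2(196, 672), 0]) cube([41, 39, 700]);
translate([491, 74, 0]) mirror([1, 0, 0]) rotate([0, atan2(196, 672), 0]) cube([41, 39, 700]);
translate([0, 928, 0]) rotate([0, atan2(196, 672), 0]) cube([41, 39, 700]);
translate([491, 928, 0]) mirror([1, 0, 0]) rotate([0, atan2(196, 672), 0]) cube([41, 39, 700]);


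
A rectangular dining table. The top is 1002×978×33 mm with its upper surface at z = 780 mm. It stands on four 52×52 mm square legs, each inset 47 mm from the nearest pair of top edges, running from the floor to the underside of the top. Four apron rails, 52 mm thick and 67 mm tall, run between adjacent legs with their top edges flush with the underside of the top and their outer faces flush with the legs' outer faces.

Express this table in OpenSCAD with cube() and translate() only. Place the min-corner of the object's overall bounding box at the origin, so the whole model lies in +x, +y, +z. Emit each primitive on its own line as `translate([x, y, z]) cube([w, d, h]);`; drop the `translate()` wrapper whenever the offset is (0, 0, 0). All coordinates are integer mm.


translate([0, 0, 747]) cube([1002, 978, 33]);
translate([47, 47, 0]) cube([52, 52, 747]);
translate([903, 47, 0]) cube([52, 52, 747]);
translate([47, 879, 0]) cube([52, 52, 747]);
translate([903, 879, 0]) cube([52, 52, 747]);
translate([99, 47, 680]) cube([804, 52, 67]);
translate([99, 879, 680]) cube([804, 52, 67]);
translate([47, 99, 680]) cube([52, 780, 67]);
translate([903, 99, 680]) cube([52, 780, 67]);


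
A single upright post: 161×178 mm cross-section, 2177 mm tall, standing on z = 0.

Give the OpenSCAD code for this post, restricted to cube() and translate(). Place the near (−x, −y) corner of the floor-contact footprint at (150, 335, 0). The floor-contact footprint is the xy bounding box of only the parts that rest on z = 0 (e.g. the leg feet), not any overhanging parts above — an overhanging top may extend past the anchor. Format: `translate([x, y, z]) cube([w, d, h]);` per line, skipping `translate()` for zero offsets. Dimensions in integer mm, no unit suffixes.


translate([150, 335, 0]) cube([161, 178, 2177]);


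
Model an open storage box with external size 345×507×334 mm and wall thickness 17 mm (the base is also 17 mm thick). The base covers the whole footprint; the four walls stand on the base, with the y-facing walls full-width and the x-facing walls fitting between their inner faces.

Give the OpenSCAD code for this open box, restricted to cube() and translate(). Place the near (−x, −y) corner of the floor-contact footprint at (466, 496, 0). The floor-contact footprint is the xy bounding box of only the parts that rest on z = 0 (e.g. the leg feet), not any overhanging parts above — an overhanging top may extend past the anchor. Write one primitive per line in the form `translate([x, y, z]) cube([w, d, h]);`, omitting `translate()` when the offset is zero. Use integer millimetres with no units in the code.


translate([466, 496, 0]) cube([345, 507, 17]);
translate([466, 496, 17]) cube([345, 17, 317]);
translate([466, 986, 17]) cube([345, 17, 317]);
translate([466, 513, 17]) cube([17, 473, 317]);
translate([794, 513, 17]) cube([17, 473, 317]);


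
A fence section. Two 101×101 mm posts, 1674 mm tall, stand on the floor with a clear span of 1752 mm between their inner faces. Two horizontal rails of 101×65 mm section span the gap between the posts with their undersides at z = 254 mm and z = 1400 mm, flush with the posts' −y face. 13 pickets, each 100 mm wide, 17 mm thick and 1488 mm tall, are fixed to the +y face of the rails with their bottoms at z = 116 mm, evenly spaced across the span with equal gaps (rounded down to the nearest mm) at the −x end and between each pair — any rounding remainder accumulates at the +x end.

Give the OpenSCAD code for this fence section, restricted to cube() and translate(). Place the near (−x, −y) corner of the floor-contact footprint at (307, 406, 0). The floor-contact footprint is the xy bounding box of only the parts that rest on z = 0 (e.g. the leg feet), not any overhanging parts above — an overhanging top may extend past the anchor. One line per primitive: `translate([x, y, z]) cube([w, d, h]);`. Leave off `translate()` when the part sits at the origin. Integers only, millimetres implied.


translate([307, 406, 0]) cube([101, 101, 1674]);
translate([2160, 406, 0]) cube([101, 101, 1674]);
translate([408, 406, 254]) cube([1752, 101, 65]);
translate([408, 406, 1400]) cube([1752, 101, 65]);
translate([440, 507, 116]) cube([100, 17, 1488]);
translate([572, 507, 116]) cube([100, 17, 1488]);
translate([704, 507, 116]) cube([100, 17, 1488]);
translate([836, 507, 116]) cube([100, 17, 1488]);
translate([968, 507, 116]) cube([100, 17, 1488]);
translate([1100, 507, 116]) cube([100, 17, 1488]);
translate([1232, 507, 116]) cube([100, 17, 1488]);
translate([1364, 507, 116]) cube([100, 17, 1488]);
translate([1496, 507, 116]) cube([100, 17, 1488]);
translate([1628, 507, 116]) cube([100, 17, 1488]);
translate([1760, 507, 116]) cube([100, 17, 1488]);
translate([1892, 507, 116]) cube([100, 17, 1488]);
translate([2024, 507, 116]) cube([100, 17, 1488]);


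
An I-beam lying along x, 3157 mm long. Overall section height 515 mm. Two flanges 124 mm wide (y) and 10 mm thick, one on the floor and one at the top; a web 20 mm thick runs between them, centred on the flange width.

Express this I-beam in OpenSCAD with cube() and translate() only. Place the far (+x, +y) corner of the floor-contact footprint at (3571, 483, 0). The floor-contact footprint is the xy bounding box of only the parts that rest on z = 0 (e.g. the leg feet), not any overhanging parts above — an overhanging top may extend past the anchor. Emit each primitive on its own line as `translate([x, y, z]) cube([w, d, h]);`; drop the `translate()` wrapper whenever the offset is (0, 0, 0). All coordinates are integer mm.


translate([414, 359, 0]) cube([3157, 124, 10]);
translate([414, 411, 10]) cube([3157, 20, 495]);
translate([414, 359, 505]) cube([3157, 124, 10]);


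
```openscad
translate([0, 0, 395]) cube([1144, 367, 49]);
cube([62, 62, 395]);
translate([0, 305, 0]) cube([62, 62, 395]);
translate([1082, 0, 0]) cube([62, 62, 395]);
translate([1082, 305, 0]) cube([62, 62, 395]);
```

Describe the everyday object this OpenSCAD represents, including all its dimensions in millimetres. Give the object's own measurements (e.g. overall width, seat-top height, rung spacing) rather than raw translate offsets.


A long wooden bench with a 1144 mm (x) × 367 mm (y) seat, 49 mm thick, its top surface 444 mm above the floor. Four 62 mm square legs at the seat corners, flush with the edges, run from z = 0 to the seat underside.


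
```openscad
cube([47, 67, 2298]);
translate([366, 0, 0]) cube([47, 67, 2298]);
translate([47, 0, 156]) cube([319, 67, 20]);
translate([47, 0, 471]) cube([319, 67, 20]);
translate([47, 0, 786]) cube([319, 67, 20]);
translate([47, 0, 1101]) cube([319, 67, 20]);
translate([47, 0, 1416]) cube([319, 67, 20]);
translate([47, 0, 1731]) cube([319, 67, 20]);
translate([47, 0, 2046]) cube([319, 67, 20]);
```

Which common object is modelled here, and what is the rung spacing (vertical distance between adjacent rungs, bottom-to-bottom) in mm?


A ladder. The rung spacing is 315 mm.

Two tall 47×67 posts with 7 short bars between them — a ladder. Adjacent rungs sit at z = 156 and z = 471, so the spacing is 471 − 156 = 315 mm.


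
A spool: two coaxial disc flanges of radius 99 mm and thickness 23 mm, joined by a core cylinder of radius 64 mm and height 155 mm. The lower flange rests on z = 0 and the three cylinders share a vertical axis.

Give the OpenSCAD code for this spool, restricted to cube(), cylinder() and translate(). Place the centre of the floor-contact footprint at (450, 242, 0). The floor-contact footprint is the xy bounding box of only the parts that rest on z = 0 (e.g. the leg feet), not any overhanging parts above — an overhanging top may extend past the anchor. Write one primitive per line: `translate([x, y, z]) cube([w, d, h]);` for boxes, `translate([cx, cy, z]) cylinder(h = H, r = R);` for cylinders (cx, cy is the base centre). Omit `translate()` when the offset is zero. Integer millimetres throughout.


translate([450, 242, 0]) cylinder(h = 23, r = 99);
translate([450, 242, 23]) cylinder(h = 155, r = 64);
translate([450, 242, 178]) cylinder(h = 23, r = 99);


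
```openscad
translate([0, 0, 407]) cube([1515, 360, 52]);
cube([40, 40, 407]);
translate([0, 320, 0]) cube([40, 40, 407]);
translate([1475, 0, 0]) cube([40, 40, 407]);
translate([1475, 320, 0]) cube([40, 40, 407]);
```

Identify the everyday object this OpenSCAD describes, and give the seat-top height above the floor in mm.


A bench. The seat-top height is 459 mm.

A long slab on four corner posts — a bench. The slab sits at z = 407 with thickness 52, so the top is 407 + 52 = 459 mm.


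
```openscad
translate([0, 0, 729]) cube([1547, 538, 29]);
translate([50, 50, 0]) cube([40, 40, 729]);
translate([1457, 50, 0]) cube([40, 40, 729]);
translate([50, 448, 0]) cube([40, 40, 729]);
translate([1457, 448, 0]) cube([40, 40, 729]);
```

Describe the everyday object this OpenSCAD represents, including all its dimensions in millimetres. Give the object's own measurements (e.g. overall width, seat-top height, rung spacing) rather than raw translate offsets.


A rectangular dining table. The top is 1547×538×29 mm with its upper surface at z = 758 mm. It stands on four 40×40 mm square legs, each inset 50 mm from the nearest pair of top edges, running from the floor to the underside of the top.


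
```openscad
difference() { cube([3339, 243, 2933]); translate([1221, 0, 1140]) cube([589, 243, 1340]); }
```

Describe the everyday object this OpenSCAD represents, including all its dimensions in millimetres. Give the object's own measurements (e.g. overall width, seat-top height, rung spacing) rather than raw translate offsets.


A wall 3339 mm long (x), 243 mm thick (y), 2933 mm tall, with a rectangular window opening cut through it. The opening is 589 mm wide and 1340 mm tall; its sill is at z = 1140 mm and its near (−x) edge is 1221 mm from the wall's −x end. The opening passes through the full wall thickness.


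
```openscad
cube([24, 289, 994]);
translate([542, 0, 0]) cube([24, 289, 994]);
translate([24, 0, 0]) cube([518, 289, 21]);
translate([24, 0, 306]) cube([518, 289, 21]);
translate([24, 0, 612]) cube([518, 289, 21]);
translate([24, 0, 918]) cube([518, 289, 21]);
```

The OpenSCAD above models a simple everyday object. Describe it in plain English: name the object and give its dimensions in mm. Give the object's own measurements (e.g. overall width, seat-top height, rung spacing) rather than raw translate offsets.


An open bookshelf. Two side panels, each 24 mm thick, 289 mm deep and 994 mm tall, stand 566 mm apart (outside-to-outside). Between them sit 4 shelves, each 21 mm thick and 289 mm deep, spanning the full gap between the sides. The bottom shelf rests on the floor (its underside at z = 0) and the clear gap between one shelf's top and the next shelf's underside is 285 mm.


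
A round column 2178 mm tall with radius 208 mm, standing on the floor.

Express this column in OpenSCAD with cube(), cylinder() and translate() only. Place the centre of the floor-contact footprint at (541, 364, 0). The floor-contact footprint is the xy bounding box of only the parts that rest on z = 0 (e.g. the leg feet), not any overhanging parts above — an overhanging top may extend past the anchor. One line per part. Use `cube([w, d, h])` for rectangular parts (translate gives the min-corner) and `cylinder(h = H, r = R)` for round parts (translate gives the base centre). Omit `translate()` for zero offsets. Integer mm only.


translate([541, 364, 0]) cylinder(h = 2178, r = 208);


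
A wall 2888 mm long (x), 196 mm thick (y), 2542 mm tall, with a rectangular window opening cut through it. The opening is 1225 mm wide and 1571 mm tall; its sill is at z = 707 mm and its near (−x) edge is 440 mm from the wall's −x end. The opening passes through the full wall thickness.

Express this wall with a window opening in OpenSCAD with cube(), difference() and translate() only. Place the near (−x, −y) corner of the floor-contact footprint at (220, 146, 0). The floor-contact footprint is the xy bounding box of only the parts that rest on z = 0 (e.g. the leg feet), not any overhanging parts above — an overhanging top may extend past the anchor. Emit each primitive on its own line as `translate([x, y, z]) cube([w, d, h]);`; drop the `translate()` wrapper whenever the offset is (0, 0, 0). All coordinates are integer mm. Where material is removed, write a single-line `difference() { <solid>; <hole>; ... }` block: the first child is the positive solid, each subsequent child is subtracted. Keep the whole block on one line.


difference() { translate([220, 146, 0]) cube([2888, 196, 2542]); translate([660, 146, 707]) cube([1225, 196, 1571]); }


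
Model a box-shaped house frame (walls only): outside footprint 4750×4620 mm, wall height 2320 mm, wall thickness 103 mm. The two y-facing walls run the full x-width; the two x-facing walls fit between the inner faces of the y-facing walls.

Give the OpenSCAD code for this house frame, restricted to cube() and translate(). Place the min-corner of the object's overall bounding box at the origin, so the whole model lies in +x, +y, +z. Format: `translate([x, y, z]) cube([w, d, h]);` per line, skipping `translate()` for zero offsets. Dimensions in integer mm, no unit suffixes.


cube([4750, 103, 2320]);
translate([0, 4517, 0]) cube([4750, 103, 2320]);
translate([0, 103, 0]) cube([103, 4414, 2320]);
translate([4647, 103, 0]) cube([103, 4414, 2320]);


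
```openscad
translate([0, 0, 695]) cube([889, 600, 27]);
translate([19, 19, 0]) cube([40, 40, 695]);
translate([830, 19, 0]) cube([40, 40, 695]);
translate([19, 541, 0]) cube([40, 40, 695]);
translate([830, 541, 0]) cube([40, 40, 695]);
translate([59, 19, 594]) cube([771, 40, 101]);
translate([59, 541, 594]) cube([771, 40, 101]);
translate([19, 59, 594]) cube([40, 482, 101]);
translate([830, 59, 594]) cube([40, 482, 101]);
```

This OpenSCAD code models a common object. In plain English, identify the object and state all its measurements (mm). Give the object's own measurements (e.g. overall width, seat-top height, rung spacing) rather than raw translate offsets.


A rectangular dining table. The top is 889×600×27 mm with its upper surface at z = 722 mm. It stands on four 40×40 mm square legs, each inset 19 mm from the nearest pair of top edges, running from the floor to the underside of the top. Four apron rails, 40 mm thick and 101 mm tall, run between adjacent legs with their top edges flush with the underside of the top and their outer faces flush with the legs' outer faces.


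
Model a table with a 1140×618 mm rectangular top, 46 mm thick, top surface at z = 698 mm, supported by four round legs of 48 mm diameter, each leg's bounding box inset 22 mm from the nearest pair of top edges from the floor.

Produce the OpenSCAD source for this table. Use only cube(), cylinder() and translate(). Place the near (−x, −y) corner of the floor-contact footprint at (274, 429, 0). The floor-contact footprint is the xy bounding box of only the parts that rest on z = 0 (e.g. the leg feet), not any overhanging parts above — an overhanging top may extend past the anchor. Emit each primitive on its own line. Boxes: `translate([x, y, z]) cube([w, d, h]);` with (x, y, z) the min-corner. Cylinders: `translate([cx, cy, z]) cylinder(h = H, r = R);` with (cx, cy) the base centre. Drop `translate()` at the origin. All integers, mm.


translate([252, 407, 652]) cube([1140, 618, 46]);
translate([298, 453, 0]) cylinder(h = 652, r = 24);
translate([1346, 453, 0]) cylinder(h = 652, r = 24);
translate([298, 979, 0]) cylinder(h = 652, r = 24);
translate([1346, 979, 0]) cylinder(h = 652, r = 24);


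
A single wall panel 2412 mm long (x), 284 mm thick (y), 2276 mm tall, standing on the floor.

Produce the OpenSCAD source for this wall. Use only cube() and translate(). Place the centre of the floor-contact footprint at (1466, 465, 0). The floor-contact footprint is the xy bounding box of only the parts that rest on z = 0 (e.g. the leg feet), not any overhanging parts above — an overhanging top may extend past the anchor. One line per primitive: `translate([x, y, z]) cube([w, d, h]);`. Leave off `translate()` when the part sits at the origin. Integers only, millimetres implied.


translate([260, 323, 0]) cube([2412, 284, 2276]);


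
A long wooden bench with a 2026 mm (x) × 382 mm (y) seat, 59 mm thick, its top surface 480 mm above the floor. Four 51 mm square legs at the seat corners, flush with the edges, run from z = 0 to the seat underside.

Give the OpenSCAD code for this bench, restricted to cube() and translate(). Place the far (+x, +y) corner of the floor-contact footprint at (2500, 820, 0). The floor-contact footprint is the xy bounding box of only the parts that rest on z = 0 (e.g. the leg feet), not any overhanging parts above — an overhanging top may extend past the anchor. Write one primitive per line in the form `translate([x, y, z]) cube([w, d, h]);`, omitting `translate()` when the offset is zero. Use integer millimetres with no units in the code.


translate([474, 438, 421]) cube([2026, 382, 59]);
translate([474, 438, 0]) cube([51, 51, 421]);
translate([474, 769, 0]) cube([51, 51, 421]);
translate([2449, 438, 0]) cube([51, 51, 421]);
translate([2449, 769, 0]) cube([51, 51, 421]);


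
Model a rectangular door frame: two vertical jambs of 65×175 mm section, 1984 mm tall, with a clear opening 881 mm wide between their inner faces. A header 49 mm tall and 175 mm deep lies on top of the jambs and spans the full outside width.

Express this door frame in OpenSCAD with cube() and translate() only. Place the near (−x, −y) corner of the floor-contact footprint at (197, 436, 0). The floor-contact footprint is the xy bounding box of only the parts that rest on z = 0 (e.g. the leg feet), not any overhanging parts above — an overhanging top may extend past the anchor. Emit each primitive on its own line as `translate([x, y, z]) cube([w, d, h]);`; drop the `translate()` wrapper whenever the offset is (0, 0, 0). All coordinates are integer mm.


translate([197, 436, 0]) cube([65, 175, 1984]);
translate([1143, 436, 0]) cube([65, 175, 1984]);
translate([197, 436, 1984]) cube([1011, 175, 49]);


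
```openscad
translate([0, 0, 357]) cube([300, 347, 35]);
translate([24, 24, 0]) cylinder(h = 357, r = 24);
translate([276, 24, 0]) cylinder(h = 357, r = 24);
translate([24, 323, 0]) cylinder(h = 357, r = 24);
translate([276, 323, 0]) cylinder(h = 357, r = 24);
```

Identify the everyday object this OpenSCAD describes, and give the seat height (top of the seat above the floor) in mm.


A stool. The seat height is 392 mm.

A 300×347×35 slab at z = 357 on four corner cylinders — a stool. The seat top is 357 + 35 = 392 mm.


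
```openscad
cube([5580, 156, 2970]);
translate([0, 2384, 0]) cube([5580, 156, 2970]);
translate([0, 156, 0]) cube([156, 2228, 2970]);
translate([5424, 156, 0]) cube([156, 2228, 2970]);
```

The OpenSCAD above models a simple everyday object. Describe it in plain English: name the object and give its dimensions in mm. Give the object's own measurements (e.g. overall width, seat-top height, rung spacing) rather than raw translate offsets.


The wall frame of a small rectangular building: four walls, each 2970 mm tall and 156 mm thick, enclosing a footprint 5580 mm (x) by 2540 mm (y) outside-to-outside, with no floor or roof. The front and back walls (the −y and +y sides) span the full width; the two side walls fit between them.


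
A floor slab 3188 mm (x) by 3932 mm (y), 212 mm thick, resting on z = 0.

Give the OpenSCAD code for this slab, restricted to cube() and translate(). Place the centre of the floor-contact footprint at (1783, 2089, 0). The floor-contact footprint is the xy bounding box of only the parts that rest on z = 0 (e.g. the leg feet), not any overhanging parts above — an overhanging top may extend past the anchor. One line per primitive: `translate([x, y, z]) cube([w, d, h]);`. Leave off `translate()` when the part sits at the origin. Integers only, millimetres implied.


translate([189, 123, 0]) cube([3188, 3932, 212]);


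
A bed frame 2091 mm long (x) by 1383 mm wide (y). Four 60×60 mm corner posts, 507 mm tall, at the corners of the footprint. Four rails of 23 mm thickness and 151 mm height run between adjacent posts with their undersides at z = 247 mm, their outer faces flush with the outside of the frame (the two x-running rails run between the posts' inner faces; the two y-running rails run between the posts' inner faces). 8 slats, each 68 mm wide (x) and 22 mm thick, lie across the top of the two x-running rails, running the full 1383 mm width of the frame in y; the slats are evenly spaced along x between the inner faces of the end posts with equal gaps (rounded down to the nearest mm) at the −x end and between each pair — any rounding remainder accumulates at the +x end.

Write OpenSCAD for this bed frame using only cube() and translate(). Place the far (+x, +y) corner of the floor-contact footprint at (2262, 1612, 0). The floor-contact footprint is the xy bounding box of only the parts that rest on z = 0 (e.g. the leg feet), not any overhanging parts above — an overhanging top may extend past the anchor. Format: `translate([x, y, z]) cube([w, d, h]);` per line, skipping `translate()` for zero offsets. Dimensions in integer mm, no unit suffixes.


translate([171, 229, 0]) cube([60, 60, 507]);
translate([171, 1552, 0]) cube([60, 60, 507]);
translate([2202, 229, 0]) cube([60, 60, 507]);
translate([2202, 1552, 0]) cube([60, 60, 507]);
translate([231, 229, 247]) cube([1971, 23, 151]);
translate([231, 1589, 247]) cube([1971, 23, 151]);
translate([171, 289, 247]) cube([23, 1263, 151]);
translate([2239, 289, 247]) cube([23, 1263, 151]);
translate([389, 229, 398]) cube([68, 1383, 22]);
translate([615, 229, 398]) cube([68, 1383, 22]);
translate([841, 229, 398]) cube([68, 1383, 22]);
translate([1067, 229, 398]) cube([68, 1383, 22]);
translate([1293, 229, 398]) cube([68, 1383, 22]);
translate([1519, 229, 398]) cube([68, 1383, 22]);
translate([1745, 229, 398]) cube([68, 1383, 22]);
translate([1971, 229, 398]) cube([68, 1383, 22]);


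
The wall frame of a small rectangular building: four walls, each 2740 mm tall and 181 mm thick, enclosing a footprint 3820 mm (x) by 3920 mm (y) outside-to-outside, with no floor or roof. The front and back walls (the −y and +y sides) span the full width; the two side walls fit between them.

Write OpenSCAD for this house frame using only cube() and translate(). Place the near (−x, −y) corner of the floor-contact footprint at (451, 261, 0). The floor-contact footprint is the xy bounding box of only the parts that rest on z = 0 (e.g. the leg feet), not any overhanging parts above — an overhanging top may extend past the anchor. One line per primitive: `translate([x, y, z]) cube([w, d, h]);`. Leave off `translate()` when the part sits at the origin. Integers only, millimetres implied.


translate([451, 261, 0]) cube([3820, 181, 2740]);
translate([451, 4000, 0]) cube([3820, 181, 2740]);
translate([451, 442, 0]) cube([181, 3558, 2740]);
translate([4090, 442, 0]) cube([181, 3558, 2740]);


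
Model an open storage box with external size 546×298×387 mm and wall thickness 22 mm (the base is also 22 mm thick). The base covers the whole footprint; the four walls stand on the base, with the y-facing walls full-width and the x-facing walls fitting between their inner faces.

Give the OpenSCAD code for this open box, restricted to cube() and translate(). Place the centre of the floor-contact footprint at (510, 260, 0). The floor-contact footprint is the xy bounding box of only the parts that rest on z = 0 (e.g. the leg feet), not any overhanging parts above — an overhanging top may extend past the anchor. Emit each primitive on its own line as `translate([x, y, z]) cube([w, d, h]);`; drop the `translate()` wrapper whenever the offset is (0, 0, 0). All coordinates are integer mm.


translate([237, 111, 0]) cube([546, 298, 22]);
translate([237, 111, 22]) cube([546, 22, 365]);
translate([237, 387, 22]) cube([546, 22, 365]);
translate([237, 133, 22]) cube([22, 254, 365]);
translate([761, 133, 22]) cube([22, 254, 365]);


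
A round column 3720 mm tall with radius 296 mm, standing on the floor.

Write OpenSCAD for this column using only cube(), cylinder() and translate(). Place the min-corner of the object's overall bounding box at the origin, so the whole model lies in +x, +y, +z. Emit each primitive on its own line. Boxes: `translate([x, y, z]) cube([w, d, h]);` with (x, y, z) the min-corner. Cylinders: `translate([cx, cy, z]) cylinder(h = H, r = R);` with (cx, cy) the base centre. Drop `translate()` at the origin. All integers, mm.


translate([296, 296, 0]) cylinder(h = 3720, r = 296);


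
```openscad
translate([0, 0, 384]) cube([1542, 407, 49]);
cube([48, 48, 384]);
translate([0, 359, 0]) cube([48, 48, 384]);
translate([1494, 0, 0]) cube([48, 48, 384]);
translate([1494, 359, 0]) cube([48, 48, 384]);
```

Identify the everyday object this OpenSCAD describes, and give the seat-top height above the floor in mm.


A bench. The seat-top height is 433 mm.

A long slab on four corner posts — a bench. The slab sits at z = 384 with thickness 49, so the top is 384 + 49 = 433 mm.


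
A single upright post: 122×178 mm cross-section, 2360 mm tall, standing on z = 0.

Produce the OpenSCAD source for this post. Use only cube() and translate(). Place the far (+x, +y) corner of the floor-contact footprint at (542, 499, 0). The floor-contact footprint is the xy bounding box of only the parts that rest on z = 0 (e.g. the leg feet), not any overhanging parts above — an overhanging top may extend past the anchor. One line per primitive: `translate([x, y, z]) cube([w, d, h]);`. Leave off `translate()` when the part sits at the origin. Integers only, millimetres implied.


translate([420, 321, 0]) cube([122, 178, 2360]);


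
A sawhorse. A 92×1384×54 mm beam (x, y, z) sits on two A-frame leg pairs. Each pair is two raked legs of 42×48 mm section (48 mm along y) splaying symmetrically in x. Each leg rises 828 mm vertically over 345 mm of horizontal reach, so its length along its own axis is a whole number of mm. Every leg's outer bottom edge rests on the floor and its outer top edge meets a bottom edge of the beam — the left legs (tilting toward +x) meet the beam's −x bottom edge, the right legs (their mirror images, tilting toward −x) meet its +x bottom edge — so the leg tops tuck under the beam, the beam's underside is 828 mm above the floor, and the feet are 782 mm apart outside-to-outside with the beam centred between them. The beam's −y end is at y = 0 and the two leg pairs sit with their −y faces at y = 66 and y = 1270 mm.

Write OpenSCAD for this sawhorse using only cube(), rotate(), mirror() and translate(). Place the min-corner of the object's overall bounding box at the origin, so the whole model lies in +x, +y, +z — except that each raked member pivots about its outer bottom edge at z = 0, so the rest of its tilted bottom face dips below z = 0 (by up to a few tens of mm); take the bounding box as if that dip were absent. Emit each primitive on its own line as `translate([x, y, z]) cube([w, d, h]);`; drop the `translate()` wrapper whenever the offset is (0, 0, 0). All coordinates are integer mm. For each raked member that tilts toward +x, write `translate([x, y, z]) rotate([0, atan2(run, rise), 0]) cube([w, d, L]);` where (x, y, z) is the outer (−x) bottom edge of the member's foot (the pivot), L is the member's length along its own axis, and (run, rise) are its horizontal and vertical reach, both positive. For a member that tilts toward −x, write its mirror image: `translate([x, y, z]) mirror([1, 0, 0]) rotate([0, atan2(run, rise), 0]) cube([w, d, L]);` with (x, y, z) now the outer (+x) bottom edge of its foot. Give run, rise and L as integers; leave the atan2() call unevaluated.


translate([345, 0, 828]) cube([92, 1384, 54]);
translate([0, 66, 0]) rotate([0, atan2(345, 828), 0]) cube([42, 48, 897]);
translate([782, 66, 0]) mirror([1, 0, 0]) rotate([0, atan2(345, 828), 0]) cube([42, 48, 897]);
translate([0, 1270, 0]) rotate([0, atan2(345, 828), 0]) cube([42, 48, 897]);
translate([782, 1270, 0]) mirror([1, 0, 0]) rotate([0, atan2(345, 828), 0]) cube([42, 48, 897]);


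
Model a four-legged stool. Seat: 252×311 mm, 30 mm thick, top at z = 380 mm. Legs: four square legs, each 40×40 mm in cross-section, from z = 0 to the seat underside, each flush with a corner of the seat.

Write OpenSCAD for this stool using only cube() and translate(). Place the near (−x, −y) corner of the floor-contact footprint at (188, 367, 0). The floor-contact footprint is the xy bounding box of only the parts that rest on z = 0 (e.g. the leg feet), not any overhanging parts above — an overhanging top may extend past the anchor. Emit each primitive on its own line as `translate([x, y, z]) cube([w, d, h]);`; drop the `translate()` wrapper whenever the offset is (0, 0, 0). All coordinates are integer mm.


translate([188, 367, 350]) cube([252, 311, 30]);
translate([188, 367, 0]) cube([40, 40, 350]);
translate([400, 367, 0]) cube([40, 40, 350]);
translate([188, 638, 0]) cube([40, 40, 350]);
translate([400, 638, 0]) cube([40, 40, 350]);


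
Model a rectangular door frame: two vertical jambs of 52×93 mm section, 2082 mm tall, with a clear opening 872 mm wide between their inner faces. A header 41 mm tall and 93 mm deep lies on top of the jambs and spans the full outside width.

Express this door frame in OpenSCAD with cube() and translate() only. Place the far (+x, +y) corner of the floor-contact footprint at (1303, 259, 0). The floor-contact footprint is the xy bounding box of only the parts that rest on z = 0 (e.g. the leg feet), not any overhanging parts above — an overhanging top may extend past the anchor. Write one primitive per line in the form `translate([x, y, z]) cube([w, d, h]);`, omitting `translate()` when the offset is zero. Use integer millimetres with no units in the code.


translate([327, 166, 0]) cube([52, 93, 2082]);
translate([1251, 166, 0]) cube([52, 93, 2082]);
translate([327, 166, 2082]) cube([976, 93, 41]);
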